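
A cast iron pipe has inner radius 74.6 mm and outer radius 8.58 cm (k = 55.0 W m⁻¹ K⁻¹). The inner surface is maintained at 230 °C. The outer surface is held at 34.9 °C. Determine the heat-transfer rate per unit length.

Q' = 482 kW/m

Q' = 2πk·ΔT/ln(r₂/r₁) = 2π × 55.0 × 195.1 / ln(0.0858/0.0746) = 4.82×10^5 W/m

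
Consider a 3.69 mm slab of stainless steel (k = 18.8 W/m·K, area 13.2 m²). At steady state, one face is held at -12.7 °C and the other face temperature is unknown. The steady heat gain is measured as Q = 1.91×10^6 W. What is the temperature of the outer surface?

T_out = 15.7 °C

Series resistances:
  R_stainless steel = L/(kA) = 0.00369/(18.8·13.2) = 1.487×10^-5 K/W
ΣR = 1.487×10^-5 K/W
ΔT = Q·ΣR = 1.91×10^6 × 1.487×10^-5 = 28.40 K
Heat flows inward, so T_out = T_in + ΔT = -12.7 + 28.40 = 15.7 °C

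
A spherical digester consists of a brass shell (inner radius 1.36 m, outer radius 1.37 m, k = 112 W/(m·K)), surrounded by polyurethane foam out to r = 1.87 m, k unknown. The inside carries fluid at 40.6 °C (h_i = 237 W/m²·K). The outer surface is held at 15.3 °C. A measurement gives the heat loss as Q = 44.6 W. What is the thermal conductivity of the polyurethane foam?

k = 0.0274 W/m·K

ΣR = ΔT/Q = |40.6 − 15.3|/44.6 = 0.5673 K/W
Known resistances:
  R_conv,in = 1/(4πr²h) = 1/(4π·1.36²·237) = 1.815×10^-4 K/W
  R_brass = (1/1.36 − 1/1.37)/(4πk) = 0.005367/(4π·112) = 3.813×10^-6 K/W
R_polyurethane foam = ΣR − ΣR_known = 0.5673 − 1.853×10^-4 = 0.5671 K/W
(1/r₁−1/r₂)/(4πk) = 0.5671 ⇒ k = 0.1952/(4π·0.5671) = 0.0274 W/m·K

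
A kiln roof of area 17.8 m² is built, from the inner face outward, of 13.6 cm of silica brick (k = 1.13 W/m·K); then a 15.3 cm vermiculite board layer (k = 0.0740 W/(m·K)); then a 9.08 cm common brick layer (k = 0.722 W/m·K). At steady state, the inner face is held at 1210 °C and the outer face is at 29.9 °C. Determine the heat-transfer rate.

Treat each layer as a resistance in series:
  R_silica brick = L/(kA) = 0.136/(1.13·17.8) = 0.006761 K/W
  R_vermiculite board = L/(kA) = 0.153/(0.0740·17.8) = 0.1162 K/W
  R_common brick = L/(kA) = 0.0908/(0.722·17.8) = 0.007065 K/W
ΣR = 0.006761 + 0.1162 + 0.007065 = 0.1300 K/W
Q = ΔT/ΣR = (1210 °C − 29.9 °C)/0.1300 = 9080 W

Q = 9080 W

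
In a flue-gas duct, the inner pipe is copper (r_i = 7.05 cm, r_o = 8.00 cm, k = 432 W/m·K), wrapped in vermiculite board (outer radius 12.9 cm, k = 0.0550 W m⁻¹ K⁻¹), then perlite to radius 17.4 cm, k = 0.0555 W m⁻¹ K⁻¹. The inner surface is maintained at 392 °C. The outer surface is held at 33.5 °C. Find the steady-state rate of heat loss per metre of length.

Q' = 160 W/m

Series thermal resistances, inner to outer:
  R'_copper = ln(0.0800/0.0705)/(2πk) = 0.1264/(2π·432) = 4.657×10^-5 m·K/W
  R'_vermiculite board = ln(0.129/0.0800)/(2πk) = 0.4778/(2π·0.0550) = 1.383 m·K/W
  R'_perlite = ln(0.174/0.129)/(2πk) = 0.2992/(2π·0.0555) = 0.8581 m·K/W
ΣR = 4.657×10^-5 + 1.383 + 0.8581 = 2.241 m·K/W
Q' = ΔT/ΣR = (392 °C − 33.5 °C)/2.241 = 160 W/m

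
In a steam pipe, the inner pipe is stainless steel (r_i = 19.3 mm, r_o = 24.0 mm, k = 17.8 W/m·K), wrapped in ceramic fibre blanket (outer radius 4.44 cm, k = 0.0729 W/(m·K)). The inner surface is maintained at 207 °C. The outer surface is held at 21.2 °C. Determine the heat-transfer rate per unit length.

Q' = 138 W/m

Resistance network (inner→outer):
  R'_stainless steel = ln(0.0240/0.0193)/(2πk) = 0.2179/(2π·17.8) = 0.001949 m·K/W
  R'_ceramic fibre blanket = ln(0.0444/0.0240)/(2πk) = 0.6152/(2π·0.0729) = 1.343 m·K/W
ΣR = 0.001949 + 1.343 = 1.345 m·K/W
Q' = ΔT/ΣR = (207 °C − 21.2 °C)/1.345 = 138 W/m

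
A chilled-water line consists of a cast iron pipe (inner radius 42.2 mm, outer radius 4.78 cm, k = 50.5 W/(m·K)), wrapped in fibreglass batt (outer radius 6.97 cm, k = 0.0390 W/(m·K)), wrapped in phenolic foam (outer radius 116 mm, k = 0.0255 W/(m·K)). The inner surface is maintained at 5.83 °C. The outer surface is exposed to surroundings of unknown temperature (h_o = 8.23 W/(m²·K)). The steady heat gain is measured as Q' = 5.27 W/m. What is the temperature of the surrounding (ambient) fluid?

T_out = 31.6 °C

Series resistances:
  R'_cast iron = ln(0.0478/0.0422)/(2πk) = 0.1246/(2π·50.5) = 3.927×10^-4 m·K/W
  R'_fibreglass batt = ln(0.0697/0.0478)/(2πk) = 0.3772/(2π·0.0390) = 1.539 m·K/W
  R'_phenolic foam = ln(0.116/0.0697)/(2πk) = 0.5094/(2π·0.0255) = 3.179 m·K/W
  R'_conv,out = 1/(2πr h) = 1/(2π·0.116·8.23) = 0.1667 m·K/W
ΣR = 4.886 m·K/W
ΔT = Q'·ΣR = 5.27 × 4.886 = 25.75 K
Heat flows inward, so T_out = T_in + ΔT = 5.83 + 25.75 = 31.6 °C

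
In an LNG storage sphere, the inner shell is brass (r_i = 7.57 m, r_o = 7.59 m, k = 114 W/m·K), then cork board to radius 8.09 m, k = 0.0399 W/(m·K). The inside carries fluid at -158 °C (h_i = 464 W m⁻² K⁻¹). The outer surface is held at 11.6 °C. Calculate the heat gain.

Q = 10.4 kW

Treat each layer as a resistance in series:
  R_conv,in = 1/(4πr²h) = 1/(4π·7.57²·464) = 2.993×10^-6 K/W
  R_brass = (1/7.57 − 1/7.59)/(4πk) = 3.481×10^-4/(4π·114) = 2.430×10^-7 K/W
  R_cork board = (1/7.59 − 1/8.09)/(4πk) = 0.008143/(4π·0.0399) = 0.01624 K/W
ΣR = 2.993×10^-6 + 2.430×10^-7 + 0.01624 = 0.01624 K/W
Q = ΔT/ΣR = (-158 °C − 11.6 °C)/0.01624 = -10400 W
(Negative Q ⇒ heat flows inward; heat gain = 10400 W.)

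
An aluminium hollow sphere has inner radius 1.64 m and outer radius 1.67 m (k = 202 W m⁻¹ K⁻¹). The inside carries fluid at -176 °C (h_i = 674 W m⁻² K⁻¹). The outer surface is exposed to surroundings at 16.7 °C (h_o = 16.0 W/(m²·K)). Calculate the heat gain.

Resistance network (inner→outer):
  R_conv,in = 1/(4πr²h) = 1/(4π·1.64²·674) = 4.390×10^-5 K/W
  R_aluminium = (1/1.64 − 1/1.67)/(4πk) = 0.01095/(4π·202) = 4.315×10^-6 K/W
  R_conv,out = 1/(4πr²h) = 1/(4π·1.67²·16.0) = 0.001783 K/W
ΣR = 4.390×10^-5 + 4.315×10^-6 + 0.001783 = 0.001831 K/W
Q = ΔT/ΣR = (-176 °C − 16.7 °C)/0.001831 = -1.05×10^5 W
(Negative Q ⇒ heat flows inward; heat gain = 1.05×10^5 W.)

Q = 105 kW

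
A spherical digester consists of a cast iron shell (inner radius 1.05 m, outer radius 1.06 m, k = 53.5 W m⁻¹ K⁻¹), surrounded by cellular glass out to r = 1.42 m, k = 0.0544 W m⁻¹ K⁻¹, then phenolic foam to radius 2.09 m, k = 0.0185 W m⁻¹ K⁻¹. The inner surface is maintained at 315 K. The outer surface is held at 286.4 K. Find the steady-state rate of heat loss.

Resistance network (inner→outer):
  R_cast iron = (1/1.05 − 1/1.06)/(4πk) = 0.008985/(4π·53.5) = 1.336×10^-5 K/W
  R_cellular glass = (1/1.06 − 1/1.42)/(4πk) = 0.2392/(4π·0.0544) = 0.3499 K/W
  R_phenolic foam = (1/1.42 − 1/2.09)/(4πk) = 0.2258/(4π·0.0185) = 0.9711 K/W
ΣR = 1.336×10^-5 + 0.3499 + 0.9711 = 1.321 K/W
Q = ΔT/ΣR = (315 K − 286.4 K)/1.321 = 21.7 W

Q = 21.7 W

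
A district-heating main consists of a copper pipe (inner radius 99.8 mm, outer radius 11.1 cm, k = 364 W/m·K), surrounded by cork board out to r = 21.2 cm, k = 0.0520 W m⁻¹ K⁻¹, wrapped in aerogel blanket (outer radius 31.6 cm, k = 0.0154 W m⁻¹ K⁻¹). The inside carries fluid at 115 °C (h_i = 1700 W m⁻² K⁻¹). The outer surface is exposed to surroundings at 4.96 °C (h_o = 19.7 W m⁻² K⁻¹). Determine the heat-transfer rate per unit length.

Q' = 17.9 W/m

Series thermal resistances, inner to outer:
  R'_conv,in = 1/(2πr h) = 1/(2π·0.0998·1700) = 9.381×10^-4 m·K/W
  R'_copper = ln(0.111/0.0998)/(2πk) = 0.1064/(2π·364) = 4.651×10^-5 m·K/W
  R'_cork board = ln(0.212/0.111)/(2πk) = 0.6471/(2π·0.0520) = 1.980 m·K/W
  R'_aerogel blanket = ln(0.316/0.212)/(2πk) = 0.3992/(2π·0.0154) = 4.125 m·K/W
  R'_conv,out = 1/(2πr h) = 1/(2π·0.316·19.7) = 0.02557 m·K/W
ΣR = 9.381×10^-4 + 4.651×10^-5 + 1.980 + 4.125 + 0.02557 = 6.132 m·K/W
Q' = ΔT/ΣR = (115 °C − 4.96 °C)/6.132 = 17.9 W/m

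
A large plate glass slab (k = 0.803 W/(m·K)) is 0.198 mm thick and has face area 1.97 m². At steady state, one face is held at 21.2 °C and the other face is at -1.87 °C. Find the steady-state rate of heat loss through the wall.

Q = kA·ΔT/L = 0.803 × 1.97 × |21.2 °C − -1.87 °C| / 1.98×10^-4 = 1.84×10^5 W

Q = 1.84×10^5 W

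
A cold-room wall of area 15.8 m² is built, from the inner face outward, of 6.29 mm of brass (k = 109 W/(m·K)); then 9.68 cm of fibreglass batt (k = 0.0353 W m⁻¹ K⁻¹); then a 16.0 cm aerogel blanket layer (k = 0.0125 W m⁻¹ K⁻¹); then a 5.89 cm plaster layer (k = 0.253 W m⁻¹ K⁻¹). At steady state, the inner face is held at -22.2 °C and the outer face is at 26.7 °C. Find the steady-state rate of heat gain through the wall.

Q = 49.0 W

Treat each layer as a resistance in series:
  R_brass = L/(kA) = 0.00629/(109·15.8) = 3.652×10^-6 K/W
  R_fibreglass batt = L/(kA) = 0.0968/(0.0353·15.8) = 0.1736 K/W
  R_aerogel blanket = L/(kA) = 0.160/(0.0125·15.8) = 0.8101 K/W
  R_plaster = L/(kA) = 0.0589/(0.253·15.8) = 0.01473 K/W
ΣR = 3.652×10^-6 + 0.1736 + 0.8101 + 0.01473 = 0.9984 K/W
Q = ΔT/ΣR = (-22.2 °C − 26.7 °C)/0.9984 = -49.0 W
(Negative Q ⇒ heat flows inward; heat gain = 49.0 W.)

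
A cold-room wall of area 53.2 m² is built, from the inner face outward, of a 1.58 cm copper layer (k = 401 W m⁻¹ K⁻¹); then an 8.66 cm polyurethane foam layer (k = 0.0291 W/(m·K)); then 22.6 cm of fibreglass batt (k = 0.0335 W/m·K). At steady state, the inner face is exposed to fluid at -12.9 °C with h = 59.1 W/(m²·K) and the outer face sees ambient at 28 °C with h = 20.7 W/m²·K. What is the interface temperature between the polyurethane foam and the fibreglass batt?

Series thermal resistances, inner to outer:
  R_conv,in = 1/(hA) = 1/(59.1·53.2) = 3.181×10^-4 K/W
  R_copper = L/(kA) = 0.0158/(401·53.2) = 7.406×10^-7 K/W
  R_polyurethane foam = L/(kA) = 0.0866/(0.0291·53.2) = 0.05594 K/W
  R_fibreglass batt = L/(kA) = 0.226/(0.0335·53.2) = 0.1268 K/W
  R_conv,out = 1/(hA) = 1/(20.7·53.2) = 9.081×10^-4 K/W
ΣR = 3.181×10^-4 + 7.406×10^-7 + 0.05594 + 0.1268 + 9.081×10^-4 = 0.1840 K/W
Q = ΔT/ΣR = (-12.9 °C − 28 °C)/0.1840 = -222.3 W
From the inner boundary to the polyurethane foam/fibreglass batt interface, ΣR_partial = 0.05626 K/W.
T_interface = T_in − Q·ΣR_partial = -12.9 °C − (-222.3)(0.05626) = -0.39 °C

T = -0.39 °C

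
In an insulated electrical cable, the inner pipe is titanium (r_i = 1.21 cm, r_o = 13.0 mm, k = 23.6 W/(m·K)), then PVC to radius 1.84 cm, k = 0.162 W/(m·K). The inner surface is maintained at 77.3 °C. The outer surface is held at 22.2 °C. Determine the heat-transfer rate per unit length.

Q' = 161 W/m

Resistance network (inner→outer):
  R'_titanium = ln(0.0130/0.0121)/(2πk) = 0.07174/(2π·23.6) = 4.838×10^-4 m·K/W
  R'_PVC = ln(0.0184/0.0130)/(2πk) = 0.3474/(2π·0.162) = 0.3413 m·K/W
ΣR = 4.838×10^-4 + 0.3413 = 0.3418 m·K/W
Q' = ΔT/ΣR = (77.3 °C − 22.2 °C)/0.3418 = 161 W/m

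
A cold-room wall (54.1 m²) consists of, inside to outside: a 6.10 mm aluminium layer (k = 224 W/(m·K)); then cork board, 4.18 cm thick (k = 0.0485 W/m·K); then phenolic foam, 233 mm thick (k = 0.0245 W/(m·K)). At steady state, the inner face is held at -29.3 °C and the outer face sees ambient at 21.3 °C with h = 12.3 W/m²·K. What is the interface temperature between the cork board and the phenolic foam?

T = -25.1 °C

Treat each layer as a resistance in series:
  R_aluminium = L/(kA) = 0.00610/(224·54.1) = 5.034×10^-7 K/W
  R_cork board = L/(kA) = 0.0418/(0.0485·54.1) = 0.01593 K/W
  R_phenolic foam = L/(kA) = 0.233/(0.0245·54.1) = 0.1758 K/W
  R_conv,out = 1/(hA) = 1/(12.3·54.1) = 0.001503 K/W
ΣR = 5.034×10^-7 + 0.01593 + 0.1758 + 0.001503 = 0.1932 K/W
Q = ΔT/ΣR = (-29.3 °C − 21.3 °C)/0.1932 = -261.9 W
From the inner boundary to the cork board/phenolic foam interface, ΣR_partial = 0.01593 K/W.
T_interface = T_in − Q·ΣR_partial = -29.3 °C − (-261.9)(0.01593) = -25.1 °C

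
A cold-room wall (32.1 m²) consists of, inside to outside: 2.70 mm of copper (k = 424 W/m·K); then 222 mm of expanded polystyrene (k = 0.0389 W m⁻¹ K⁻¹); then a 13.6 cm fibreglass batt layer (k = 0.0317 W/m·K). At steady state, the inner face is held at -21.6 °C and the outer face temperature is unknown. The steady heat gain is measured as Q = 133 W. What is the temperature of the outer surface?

Series resistances:
  R_copper = L/(kA) = 0.00270/(424·32.1) = 1.984×10^-7 K/W
  R_expanded polystyrene = L/(kA) = 0.222/(0.0389·32.1) = 0.1778 K/W
  R_fibreglass batt = L/(kA) = 0.136/(0.0317·32.1) = 0.1337 K/W
ΣR = 0.3114 K/W
ΔT = Q·ΣR = 133 × 0.3114 = 41.42 K
Heat flows inward, so T_out = T_in + ΔT = -21.6 + 41.42 = 19.8 °C

T_out = 19.8 °C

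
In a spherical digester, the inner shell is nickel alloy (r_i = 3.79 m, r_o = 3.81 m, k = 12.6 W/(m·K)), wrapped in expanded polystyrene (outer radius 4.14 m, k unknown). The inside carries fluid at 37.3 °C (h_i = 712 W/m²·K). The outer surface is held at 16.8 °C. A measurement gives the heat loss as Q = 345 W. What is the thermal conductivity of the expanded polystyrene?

k = 0.0280 W/m·K

ΣR = ΔT/Q = |37.3 − 16.8|/345 = 0.05942 K/W
Known resistances:
  R_conv,in = 1/(4πr²h) = 1/(4π·3.79²·712) = 7.781×10^-6 K/W
  R_nickel alloy = (1/3.79 − 1/3.81)/(4πk) = 0.001385/(4π·12.6) = 8.748×10^-6 K/W
R_expanded polystyrene = ΣR − ΣR_known = 0.05942 − 1.653×10^-5 = 0.05940 K/W
(1/r₁−1/r₂)/(4πk) = 0.05940 ⇒ k = 0.02092/(4π·0.05940) = 0.0280 W/m·K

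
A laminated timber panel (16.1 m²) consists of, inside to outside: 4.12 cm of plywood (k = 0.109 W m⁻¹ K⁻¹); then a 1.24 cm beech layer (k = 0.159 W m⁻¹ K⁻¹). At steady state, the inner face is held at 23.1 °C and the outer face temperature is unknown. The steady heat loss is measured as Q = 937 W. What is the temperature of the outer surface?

T_out = -3.44 °C

Series resistances:
  R_plywood = L/(kA) = 0.0412/(0.109·16.1) = 0.02348 K/W
  R_beech = L/(kA) = 0.0124/(0.159·16.1) = 0.004844 K/W
ΣR = 0.02832 K/W
ΔT = Q·ΣR = 937 × 0.02832 = 26.54 K
Heat flows outward, so T_out = T_in − ΔT = 23.1 − 26.54 = -3.44 °C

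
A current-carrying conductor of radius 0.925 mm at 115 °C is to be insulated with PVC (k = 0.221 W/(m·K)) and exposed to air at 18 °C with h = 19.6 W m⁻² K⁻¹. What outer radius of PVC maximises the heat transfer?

r_cr = 1.13 cm

For a cylinder, r_cr = k_ins/h = 0.221/19.6 = 0.0113 m = 1.13 cm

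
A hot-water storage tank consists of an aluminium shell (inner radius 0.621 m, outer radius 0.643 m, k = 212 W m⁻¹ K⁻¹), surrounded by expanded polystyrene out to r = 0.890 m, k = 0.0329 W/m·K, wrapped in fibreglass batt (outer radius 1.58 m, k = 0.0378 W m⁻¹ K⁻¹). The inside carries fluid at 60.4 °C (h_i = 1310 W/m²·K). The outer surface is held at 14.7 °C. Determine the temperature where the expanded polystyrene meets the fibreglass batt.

T = 37.4 °C

Resistance network (inner→outer):
  R_conv,in = 1/(4πr²h) = 1/(4π·0.621²·1310) = 1.575×10^-4 K/W
  R_aluminium = (1/0.621 − 1/0.643)/(4πk) = 0.05510/(4π·212) = 2.068×10^-5 K/W
  R_expanded polystyrene = (1/0.643 − 1/0.890)/(4πk) = 0.4316/(4π·0.0329) = 1.044 K/W
  R_fibreglass batt = (1/0.890 − 1/1.58)/(4πk) = 0.4907/(4π·0.0378) = 1.033 K/W
ΣR = 1.575×10^-4 + 2.068×10^-5 + 1.044 + 1.033 = 2.077 K/W
Q = ΔT/ΣR = (60.4 °C − 14.7 °C)/2.077 = 22.00 W
From the inner boundary to the expanded polystyrene/fibreglass batt interface, ΣR_partial = 1.044 K/W.
T_interface = T_in − Q·ΣR_partial = 60.4 °C − (22.00)(1.044) = 37.4 °C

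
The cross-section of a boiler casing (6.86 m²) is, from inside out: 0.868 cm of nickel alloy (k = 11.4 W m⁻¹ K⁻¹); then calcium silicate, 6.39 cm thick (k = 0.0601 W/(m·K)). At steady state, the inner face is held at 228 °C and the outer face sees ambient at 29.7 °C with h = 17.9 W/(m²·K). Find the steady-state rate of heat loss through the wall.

Q = 1210 W

Treat each layer as a resistance in series:
  R_nickel alloy = L/(kA) = 0.00868/(11.4·6.86) = 1.110×10^-4 K/W
  R_calcium silicate = L/(kA) = 0.0639/(0.0601·6.86) = 0.1550 K/W
  R_conv,out = 1/(hA) = 1/(17.9·6.86) = 0.008144 K/W
ΣR = 1.110×10^-4 + 0.1550 + 0.008144 = 0.1633 K/W
Q = ΔT/ΣR = (228 °C − 29.7 °C)/0.1633 = 1210 W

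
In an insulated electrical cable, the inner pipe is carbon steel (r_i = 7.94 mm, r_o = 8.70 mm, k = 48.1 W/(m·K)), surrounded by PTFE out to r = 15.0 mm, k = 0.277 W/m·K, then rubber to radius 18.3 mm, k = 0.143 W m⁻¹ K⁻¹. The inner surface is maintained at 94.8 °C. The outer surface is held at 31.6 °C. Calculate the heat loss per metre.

Q' = 118 W/m

Series thermal resistances, inner to outer:
  R'_carbon steel = ln(0.00870/0.00794)/(2πk) = 0.09141/(2π·48.1) = 3.025×10^-4 m·K/W
  R'_PTFE = ln(0.0150/0.00870)/(2πk) = 0.5447/(2π·0.277) = 0.3130 m·K/W
  R'_rubber = ln(0.0183/0.0150)/(2πk) = 0.1989/(2π·0.143) = 0.2213 m·K/W
ΣR = 3.025×10^-4 + 0.3130 + 0.2213 = 0.5346 m·K/W
Q' = ΔT/ΣR = (94.8 °C − 31.6 °C)/0.5346 = 118 W/m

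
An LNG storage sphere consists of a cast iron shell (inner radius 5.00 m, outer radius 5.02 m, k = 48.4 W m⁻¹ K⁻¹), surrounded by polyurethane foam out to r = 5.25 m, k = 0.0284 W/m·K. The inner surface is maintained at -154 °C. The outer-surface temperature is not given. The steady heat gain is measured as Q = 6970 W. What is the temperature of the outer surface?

Series resistances:
  R_cast iron = (1/5.00 − 1/5.02)/(4πk) = 7.968×10^-4/(4π·48.4) = 1.310×10^-6 K/W
  R_polyurethane foam = (1/5.02 − 1/5.25)/(4πk) = 0.008727/(4π·0.0284) = 0.02445 K/W
ΣR = 0.02445 K/W
ΔT = Q·ΣR = 6970 × 0.02445 = 170.4 K
Heat flows inward, so T_out = T_in + ΔT = -154 + 170.4 = 16.4 °C

T_out = 16.4 °C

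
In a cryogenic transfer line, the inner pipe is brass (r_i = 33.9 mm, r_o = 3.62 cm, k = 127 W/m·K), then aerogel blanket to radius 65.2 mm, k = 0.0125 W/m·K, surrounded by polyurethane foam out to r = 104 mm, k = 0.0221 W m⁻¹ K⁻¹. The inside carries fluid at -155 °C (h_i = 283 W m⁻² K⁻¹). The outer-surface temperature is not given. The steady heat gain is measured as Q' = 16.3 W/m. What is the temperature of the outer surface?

T_out = 22.2 °C

Series resistances:
  R'_conv,in = 1/(2πr h) = 1/(2π·0.0339·283) = 0.01659 m·K/W
  R'_brass = ln(0.0362/0.0339)/(2πk) = 0.06564/(2π·127) = 8.226×10^-5 m·K/W
  R'_aerogel blanket = ln(0.0652/0.0362)/(2πk) = 0.5884/(2π·0.0125) = 7.492 m·K/W
  R'_polyurethane foam = ln(0.104/0.0652)/(2πk) = 0.4669/(2π·0.0221) = 3.363 m·K/W
ΣR = 10.87 m·K/W
ΔT = Q'·ΣR = 16.3 × 10.87 = 177.2 K
Heat flows inward, so T_out = T_in + ΔT = -155 + 177.2 = 22.2 °C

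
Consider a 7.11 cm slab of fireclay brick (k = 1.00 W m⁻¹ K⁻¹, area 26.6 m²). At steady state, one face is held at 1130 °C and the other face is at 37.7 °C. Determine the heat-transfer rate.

Q = kA·ΔT/L = 1.00 × 26.6 × |1130 °C − 37.7 °C| / 0.0711 = 4.09×10^5 W

Q = 4.09×10^5 W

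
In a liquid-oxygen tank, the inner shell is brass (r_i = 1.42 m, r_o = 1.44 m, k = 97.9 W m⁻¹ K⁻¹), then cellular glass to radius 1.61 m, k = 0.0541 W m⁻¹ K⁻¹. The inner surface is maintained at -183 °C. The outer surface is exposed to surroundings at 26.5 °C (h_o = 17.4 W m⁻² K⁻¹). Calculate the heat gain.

Q = 1910 W

Resistance network (inner→outer):
  R_brass = (1/1.42 − 1/1.44)/(4πk) = 0.009781/(4π·97.9) = 7.950×10^-6 K/W
  R_cellular glass = (1/1.44 − 1/1.61)/(4πk) = 0.07333/(4π·0.0541) = 0.1079 K/W
  R_conv,out = 1/(4πr²h) = 1/(4π·1.61²·17.4) = 0.001764 K/W
ΣR = 7.950×10^-6 + 0.1079 + 0.001764 = 0.1097 K/W
Q = ΔT/ΣR = (-183 °C − 26.5 °C)/0.1097 = -1910 W
(Negative Q ⇒ heat flows inward; heat gain = 1910 W.)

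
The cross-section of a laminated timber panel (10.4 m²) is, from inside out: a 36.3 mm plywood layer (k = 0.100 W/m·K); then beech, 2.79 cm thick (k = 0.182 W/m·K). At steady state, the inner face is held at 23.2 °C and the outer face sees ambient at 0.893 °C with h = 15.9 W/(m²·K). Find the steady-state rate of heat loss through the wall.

Series thermal resistances, inner to outer:
  R_plywood = L/(kA) = 0.0363/(0.100·10.4) = 0.03490 K/W
  R_beech = L/(kA) = 0.0279/(0.182·10.4) = 0.01474 K/W
  R_conv,out = 1/(hA) = 1/(15.9·10.4) = 0.006047 K/W
ΣR = 0.03490 + 0.01474 + 0.006047 = 0.05569 K/W
Q = ΔT/ΣR = (23.2 °C − 0.893 °C)/0.05569 = 401 W

Q = 401 W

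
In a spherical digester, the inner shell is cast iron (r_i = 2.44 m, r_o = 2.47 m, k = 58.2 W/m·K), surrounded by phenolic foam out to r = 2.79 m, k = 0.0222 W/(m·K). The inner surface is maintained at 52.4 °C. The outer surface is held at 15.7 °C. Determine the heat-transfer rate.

Series thermal resistances, inner to outer:
  R_cast iron = (1/2.44 − 1/2.47)/(4πk) = 0.004978/(4π·58.2) = 6.806×10^-6 K/W
  R_phenolic foam = (1/2.47 − 1/2.79)/(4πk) = 0.04644/(4π·0.0222) = 0.1665 K/W
ΣR = 6.806×10^-6 + 0.1665 = 0.1665 K/W
Q = ΔT/ΣR = (52.4 °C − 15.7 °C)/0.1665 = 220 W

Q = 220 W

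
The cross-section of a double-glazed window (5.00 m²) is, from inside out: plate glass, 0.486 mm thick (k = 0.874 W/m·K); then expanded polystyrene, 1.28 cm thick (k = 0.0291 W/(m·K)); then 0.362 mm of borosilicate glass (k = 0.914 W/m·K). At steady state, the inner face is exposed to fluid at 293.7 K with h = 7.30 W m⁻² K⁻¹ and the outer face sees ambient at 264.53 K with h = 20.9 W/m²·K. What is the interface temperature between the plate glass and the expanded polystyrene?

Series thermal resistances, inner to outer:
  R_conv,in = 1/(hA) = 1/(7.30·5.00) = 0.02740 K/W
  R_plate glass = L/(kA) = 4.86×10^-4/(0.874·5.00) = 1.112×10^-4 K/W
  R_expanded polystyrene = L/(kA) = 0.0128/(0.0291·5.00) = 0.08797 K/W
  R_borosilicate glass = L/(kA) = 3.62×10^-4/(0.914·5.00) = 7.921×10^-5 K/W
  R_conv,out = 1/(hA) = 1/(20.9·5.00) = 0.009569 K/W
ΣR = 0.02740 + 1.112×10^-4 + 0.08797 + 7.921×10^-5 + 0.009569 = 0.1251 K/W
Q = ΔT/ΣR = (293.7 K − 264.53 K)/0.1251 = 233.2 W
From the inner boundary to the plate glass/expanded polystyrene interface, ΣR_partial = 0.02751 K/W.
T_interface = T_in − Q·ΣR_partial = 293.7 K − (233.2)(0.02751) = 287.3 K

T = 287.3 K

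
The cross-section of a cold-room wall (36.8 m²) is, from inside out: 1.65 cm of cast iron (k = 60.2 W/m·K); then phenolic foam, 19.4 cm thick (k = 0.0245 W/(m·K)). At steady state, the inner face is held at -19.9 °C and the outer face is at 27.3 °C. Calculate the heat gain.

Q = 219 W

Treat each layer as a resistance in series:
  R_cast iron = L/(kA) = 0.0165/(60.2·36.8) = 7.448×10^-6 K/W
  R_phenolic foam = L/(kA) = 0.194/(0.0245·36.8) = 0.2152 K/W
ΣR = 7.448×10^-6 + 0.2152 = 0.2152 K/W
Q = ΔT/ΣR = (-19.9 °C − 27.3 °C)/0.2152 = -219 W
(Negative Q ⇒ heat flows inward; heat gain = 219 W.)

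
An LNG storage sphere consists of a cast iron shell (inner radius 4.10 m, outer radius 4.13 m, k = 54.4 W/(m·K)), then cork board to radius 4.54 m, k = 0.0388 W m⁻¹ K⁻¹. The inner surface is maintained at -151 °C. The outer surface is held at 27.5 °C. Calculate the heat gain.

Treat each layer as a resistance in series:
  R_cast iron = (1/4.10 − 1/4.13)/(4πk) = 0.001772/(4π·54.4) = 2.592×10^-6 K/W
  R_cork board = (1/4.13 − 1/4.54)/(4πk) = 0.02187/(4π·0.0388) = 0.04485 K/W
ΣR = 2.592×10^-6 + 0.04485 = 0.04485 K/W
Q = ΔT/ΣR = (-151 °C − 27.5 °C)/0.04485 = -3980 W
(Negative Q ⇒ heat flows inward; heat gain = 3980 W.)

Q = 3.98 kW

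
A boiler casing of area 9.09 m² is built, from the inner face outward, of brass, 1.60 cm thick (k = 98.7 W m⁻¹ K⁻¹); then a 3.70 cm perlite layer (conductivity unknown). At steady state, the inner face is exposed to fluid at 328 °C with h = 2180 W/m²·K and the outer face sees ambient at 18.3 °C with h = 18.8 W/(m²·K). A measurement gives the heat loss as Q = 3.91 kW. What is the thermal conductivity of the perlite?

ΣR = ΔT/Q = |328 − 18.3|/3910 = 0.07921 K/W
Known resistances:
  R_conv,in = 1/(hA) = 1/(2180·9.09) = 5.046×10^-5 K/W
  R_brass = L/(kA) = 0.0160/(98.7·9.09) = 1.783×10^-5 K/W
  R_conv,out = 1/(hA) = 1/(18.8·9.09) = 0.005852 K/W
R_perlite = ΣR − ΣR_known = 0.07921 − 0.005920 = 0.07329 K/W
L/(kA) = 0.07329 ⇒ k = 0.0370/(0.07329·9.09) = 0.0555 W/m·K

k = 0.0555 W/m·K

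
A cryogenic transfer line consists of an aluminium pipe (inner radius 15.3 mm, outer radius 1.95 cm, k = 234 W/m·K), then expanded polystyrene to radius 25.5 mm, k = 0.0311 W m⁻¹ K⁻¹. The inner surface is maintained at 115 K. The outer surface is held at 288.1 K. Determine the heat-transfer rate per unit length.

Resistance network (inner→outer):
  R'_aluminium = ln(0.0195/0.0153)/(2πk) = 0.2426/(2π·234) = 1.650×10^-4 m·K/W
  R'_expanded polystyrene = ln(0.0255/0.0195)/(2πk) = 0.2683/(2π·0.0311) = 1.373 m·K/W
ΣR = 1.650×10^-4 + 1.373 = 1.373 m·K/W
Q' = ΔT/ΣR = (115 K − 288.1 K)/1.373 = -126 W/m
(Negative Q' ⇒ heat flows inward; heat gain = 126 W/m.)

Q' = 126 W/m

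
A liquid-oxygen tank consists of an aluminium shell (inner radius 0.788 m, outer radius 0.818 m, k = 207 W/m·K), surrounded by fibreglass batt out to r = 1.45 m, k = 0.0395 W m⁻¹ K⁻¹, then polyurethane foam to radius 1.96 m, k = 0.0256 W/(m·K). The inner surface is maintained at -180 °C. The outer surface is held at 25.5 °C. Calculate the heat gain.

Treat each layer as a resistance in series:
  R_aluminium = (1/0.788 − 1/0.818)/(4πk) = 0.04654/(4π·207) = 1.789×10^-5 K/W
  R_fibreglass batt = (1/0.818 − 1/1.45)/(4πk) = 0.5328/(4π·0.0395) = 1.073 K/W
  R_polyurethane foam = (1/1.45 − 1/1.96)/(4πk) = 0.1795/(4π·0.0256) = 0.5578 K/W
ΣR = 1.789×10^-5 + 1.073 + 0.5578 = 1.631 K/W
Q = ΔT/ΣR = (-180 °C − 25.5 °C)/1.631 = -126 W
(Negative Q ⇒ heat flows inward; heat gain = 126 W.)

Q = 126 W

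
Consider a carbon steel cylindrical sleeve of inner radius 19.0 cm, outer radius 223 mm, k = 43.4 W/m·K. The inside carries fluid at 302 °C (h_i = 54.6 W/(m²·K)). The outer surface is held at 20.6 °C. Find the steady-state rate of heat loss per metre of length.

Q' = 17.7 kW/m

Resistance network (inner→outer):
  R'_conv,in = 1/(2πr h) = 1/(2π·0.190·54.6) = 0.01534 m·K/W
  R'_carbon steel = ln(0.223/0.190)/(2πk) = 0.1601/(2π·43.4) = 5.873×10^-4 m·K/W
ΣR = 0.01534 + 5.873×10^-4 = 0.01593 m·K/W
Q' = ΔT/ΣR = (302 °C − 20.6 °C)/0.01593 = 17700 W/m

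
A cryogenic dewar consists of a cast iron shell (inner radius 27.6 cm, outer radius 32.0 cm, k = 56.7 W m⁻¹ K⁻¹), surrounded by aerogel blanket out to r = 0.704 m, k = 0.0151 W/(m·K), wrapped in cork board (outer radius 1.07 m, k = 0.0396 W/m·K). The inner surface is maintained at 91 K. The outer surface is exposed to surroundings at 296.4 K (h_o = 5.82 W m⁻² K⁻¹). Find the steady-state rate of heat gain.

Q = 20.6 W

Treat each layer as a resistance in series:
  R_cast iron = (1/0.276 − 1/0.320)/(4πk) = 0.4982/(4π·56.7) = 6.992×10^-4 K/W
  R_aerogel blanket = (1/0.320 − 1/0.704)/(4πk) = 1.705/(4π·0.0151) = 8.983 K/W
  R_cork board = (1/0.704 − 1/1.07)/(4πk) = 0.4859/(4π·0.0396) = 0.9764 K/W
  R_conv,out = 1/(4πr²h) = 1/(4π·1.07²·5.82) = 0.01194 K/W
ΣR = 6.992×10^-4 + 8.983 + 0.9764 + 0.01194 = 9.972 K/W
Q = ΔT/ΣR = (91 K − 296.4 K)/9.972 = -20.6 W
(Negative Q ⇒ heat flows inward; heat gain = 20.6 W.)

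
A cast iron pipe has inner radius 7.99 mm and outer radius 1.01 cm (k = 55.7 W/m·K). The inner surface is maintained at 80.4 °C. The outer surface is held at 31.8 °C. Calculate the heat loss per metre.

Q' = 72600 W/m

Q' = 2πk·ΔT/ln(r₂/r₁) = 2π × 55.7 × 48.6 / ln(0.0101/0.00799) = 72600 W/m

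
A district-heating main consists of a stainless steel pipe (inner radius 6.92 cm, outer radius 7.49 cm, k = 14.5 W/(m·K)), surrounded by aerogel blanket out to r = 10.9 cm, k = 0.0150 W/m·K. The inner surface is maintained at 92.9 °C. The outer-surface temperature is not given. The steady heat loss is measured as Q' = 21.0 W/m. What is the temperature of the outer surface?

Series resistances:
  R'_stainless steel = ln(0.0749/0.0692)/(2πk) = 0.07915/(2π·14.5) = 8.688×10^-4 m·K/W
  R'_aerogel blanket = ln(0.109/0.0749)/(2πk) = 0.3752/(2π·0.0150) = 3.981 m·K/W
ΣR = 3.982 m·K/W
ΔT = Q'·ΣR = 21.0 × 3.982 = 83.62 K
Heat flows outward, so T_out = T_in − ΔT = 92.9 − 83.62 = 9.28 °C

T_out = 9.28 °C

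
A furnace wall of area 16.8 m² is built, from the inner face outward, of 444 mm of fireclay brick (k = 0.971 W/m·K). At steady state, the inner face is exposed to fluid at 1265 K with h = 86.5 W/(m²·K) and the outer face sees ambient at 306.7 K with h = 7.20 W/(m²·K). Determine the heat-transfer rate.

Q = 26500 W

Treat each layer as a resistance in series:
  R_conv,in = 1/(hA) = 1/(86.5·16.8) = 6.881×10^-4 K/W
  R_fireclay brick = L/(kA) = 0.444/(0.971·16.8) = 0.02722 K/W
  R_conv,out = 1/(hA) = 1/(7.20·16.8) = 0.008267 K/W
ΣR = 6.881×10^-4 + 0.02722 + 0.008267 = 0.03618 K/W
Q = ΔT/ΣR = (1265 K − 306.7 K)/0.03618 = 26500 W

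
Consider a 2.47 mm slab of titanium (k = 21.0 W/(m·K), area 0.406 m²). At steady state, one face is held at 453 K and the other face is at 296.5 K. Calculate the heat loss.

Q = 5.40×10^5 W

Q = kA·ΔT/L = 21.0 × 0.406 × |453 K − 296.5 K| / 0.00247 = 5.40×10^5 W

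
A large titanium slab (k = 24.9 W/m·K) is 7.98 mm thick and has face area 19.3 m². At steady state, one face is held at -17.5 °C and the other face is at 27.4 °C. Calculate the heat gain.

Q = 2700 kW

Q = kA·ΔT/L = 24.9 × 19.3 × |-17.5 °C − 27.4 °C| / 0.00798 = 2.70×10^6 W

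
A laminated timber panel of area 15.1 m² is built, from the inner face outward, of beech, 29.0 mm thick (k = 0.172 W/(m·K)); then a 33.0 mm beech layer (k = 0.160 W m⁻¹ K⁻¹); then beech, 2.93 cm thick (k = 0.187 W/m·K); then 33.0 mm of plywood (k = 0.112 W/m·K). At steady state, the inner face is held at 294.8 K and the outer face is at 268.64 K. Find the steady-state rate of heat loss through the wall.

Q = 478 W

Series thermal resistances, inner to outer:
  R_beech = L/(kA) = 0.0290/(0.172·15.1) = 0.01117 K/W
  R_beech = L/(kA) = 0.0330/(0.160·15.1) = 0.01366 K/W
  R_beech = L/(kA) = 0.0293/(0.187·15.1) = 0.01038 K/W
  R_plywood = L/(kA) = 0.0330/(0.112·15.1) = 0.01951 K/W
ΣR = 0.01117 + 0.01366 + 0.01038 + 0.01951 = 0.05472 K/W
Q = ΔT/ΣR = (294.8 K − 268.64 K)/0.05472 = 478 W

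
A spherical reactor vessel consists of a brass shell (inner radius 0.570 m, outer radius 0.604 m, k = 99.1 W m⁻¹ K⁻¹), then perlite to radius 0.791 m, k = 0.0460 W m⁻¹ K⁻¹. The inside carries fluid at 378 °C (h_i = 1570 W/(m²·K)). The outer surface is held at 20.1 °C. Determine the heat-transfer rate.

Q = 528 W

Series thermal resistances, inner to outer:
  R_conv,in = 1/(4πr²h) = 1/(4π·0.570²·1570) = 1.560×10^-4 K/W
  R_brass = (1/0.570 − 1/0.604)/(4πk) = 0.09876/(4π·99.1) = 7.930×10^-5 K/W
  R_perlite = (1/0.604 − 1/0.791)/(4πk) = 0.3914/(4π·0.0460) = 0.6771 K/W
ΣR = 1.560×10^-4 + 7.930×10^-5 + 0.6771 = 0.6773 K/W
Q = ΔT/ΣR = (378 °C − 20.1 °C)/0.6773 = 528 W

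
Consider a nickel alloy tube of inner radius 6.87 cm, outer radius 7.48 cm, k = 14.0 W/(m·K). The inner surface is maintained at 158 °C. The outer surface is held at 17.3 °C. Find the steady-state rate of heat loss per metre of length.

Q' = 2πk·ΔT/ln(r₂/r₁) = 2π × 14.0 × 140.7 / ln(0.0748/0.0687) = 1.45×10^5 W/m

Q' = 145 kW/m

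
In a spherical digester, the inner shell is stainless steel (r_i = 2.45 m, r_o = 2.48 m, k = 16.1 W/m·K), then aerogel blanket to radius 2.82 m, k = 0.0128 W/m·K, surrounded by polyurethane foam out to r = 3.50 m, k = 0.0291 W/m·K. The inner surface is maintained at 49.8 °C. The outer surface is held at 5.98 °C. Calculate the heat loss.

Resistance network (inner→outer):
  R_stainless steel = (1/2.45 − 1/2.48)/(4πk) = 0.004937/(4π·16.1) = 2.440×10^-5 K/W
  R_aerogel blanket = (1/2.48 − 1/2.82)/(4πk) = 0.04862/(4π·0.0128) = 0.3022 K/W
  R_polyurethane foam = (1/2.82 − 1/3.50)/(4πk) = 0.06890/(4π·0.0291) = 0.1884 K/W
ΣR = 2.440×10^-5 + 0.3022 + 0.1884 = 0.4906 K/W
Q = ΔT/ΣR = (49.8 °C − 5.98 °C)/0.4906 = 89.3 W

Q = 89.3 W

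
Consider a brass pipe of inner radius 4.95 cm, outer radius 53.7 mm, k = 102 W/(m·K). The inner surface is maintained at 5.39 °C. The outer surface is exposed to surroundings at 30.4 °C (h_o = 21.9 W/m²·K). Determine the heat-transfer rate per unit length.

Q' = 185 W/m

Treat each layer as a resistance in series:
  R'_brass = ln(0.0537/0.0495)/(2πk) = 0.08144/(2π·102) = 1.271×10^-4 m·K/W
  R'_conv,out = 1/(2πr h) = 1/(2π·0.0537·21.9) = 0.1353 m·K/W
ΣR = 1.271×10^-4 + 0.1353 = 0.1354 m·K/W
Q' = ΔT/ΣR = (5.39 °C − 30.4 °C)/0.1354 = -185 W/m
(Negative Q' ⇒ heat flows inward; heat gain = 185 W/m.)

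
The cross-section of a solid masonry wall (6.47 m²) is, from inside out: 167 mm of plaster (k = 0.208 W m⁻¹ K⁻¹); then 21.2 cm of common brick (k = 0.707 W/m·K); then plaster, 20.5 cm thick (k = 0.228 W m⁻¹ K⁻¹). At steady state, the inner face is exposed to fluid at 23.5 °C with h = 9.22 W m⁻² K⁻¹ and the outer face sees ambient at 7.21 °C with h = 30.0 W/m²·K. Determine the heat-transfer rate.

Q = 49.2 W

Series thermal resistances, inner to outer:
  R_conv,in = 1/(hA) = 1/(9.22·6.47) = 0.01676 K/W
  R_plaster = L/(kA) = 0.167/(0.208·6.47) = 0.1241 K/W
  R_common brick = L/(kA) = 0.212/(0.707·6.47) = 0.04635 K/W
  R_plaster = L/(kA) = 0.205/(0.228·6.47) = 0.1390 K/W
  R_conv,out = 1/(hA) = 1/(30.0·6.47) = 0.005152 K/W
ΣR = 0.01676 + 0.1241 + 0.04635 + 0.1390 + 0.005152 = 0.3314 K/W
Q = ΔT/ΣR = (23.5 °C − 7.21 °C)/0.3314 = 49.2 W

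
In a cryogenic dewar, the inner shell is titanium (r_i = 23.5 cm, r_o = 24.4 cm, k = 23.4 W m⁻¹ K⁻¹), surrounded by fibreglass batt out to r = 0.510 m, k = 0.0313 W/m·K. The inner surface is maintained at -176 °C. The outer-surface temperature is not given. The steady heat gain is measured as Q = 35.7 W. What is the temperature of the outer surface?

T_out = 18.0 °C

Series resistances:
  R_titanium = (1/0.235 − 1/0.244)/(4πk) = 0.1570/(4π·23.4) = 5.338×10^-4 K/W
  R_fibreglass batt = (1/0.244 − 1/0.510)/(4πk) = 2.138/(4π·0.0313) = 5.435 K/W
ΣR = 5.435 K/W
ΔT = Q·ΣR = 35.7 × 5.435 = 194.0 K
Heat flows inward, so T_out = T_in + ΔT = -176 + 194.0 = 18.0 °C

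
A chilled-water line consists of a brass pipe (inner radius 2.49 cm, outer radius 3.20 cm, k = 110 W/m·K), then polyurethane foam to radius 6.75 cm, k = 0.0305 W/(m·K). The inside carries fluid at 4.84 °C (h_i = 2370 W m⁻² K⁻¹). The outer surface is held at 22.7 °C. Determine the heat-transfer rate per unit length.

Q' = 4.58 W/m

Treat each layer as a resistance in series:
  R'_conv,in = 1/(2πr h) = 1/(2π·0.0249·2370) = 0.002697 m·K/W
  R'_brass = ln(0.0320/0.0249)/(2πk) = 0.2509/(2π·110) = 3.630×10^-4 m·K/W
  R'_polyurethane foam = ln(0.0675/0.0320)/(2πk) = 0.7464/(2π·0.0305) = 3.895 m·K/W
ΣR = 0.002697 + 3.630×10^-4 + 3.895 = 3.898 m·K/W
Q' = ΔT/ΣR = (4.84 °C − 22.7 °C)/3.898 = -4.58 W/m
(Negative Q' ⇒ heat flows inward; heat gain = 4.58 W/m.)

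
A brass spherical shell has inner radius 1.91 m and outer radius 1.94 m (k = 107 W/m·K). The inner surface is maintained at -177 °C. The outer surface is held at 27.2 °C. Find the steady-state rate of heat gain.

Q = 4πk·ΔT/(1/r₁ − 1/r₂) = 4π × 107 × 204.2 / (1/1.91 − 1/1.94) = 3.39×10^7 W

Q = 3.39×10^7 W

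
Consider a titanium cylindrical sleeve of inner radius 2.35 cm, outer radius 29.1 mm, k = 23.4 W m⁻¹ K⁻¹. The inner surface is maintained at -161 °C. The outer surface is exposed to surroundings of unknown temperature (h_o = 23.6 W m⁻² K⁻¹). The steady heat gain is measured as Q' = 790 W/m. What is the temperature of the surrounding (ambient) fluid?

Series resistances:
  R'_titanium = ln(0.0291/0.0235)/(2πk) = 0.2137/(2π·23.4) = 0.001454 m·K/W
  R'_conv,out = 1/(2πr h) = 1/(2π·0.0291·23.6) = 0.2317 m·K/W
ΣR = 0.2332 m·K/W
ΔT = Q'·ΣR = 790 × 0.2332 = 184.2 K
Heat flows inward, so T_out = T_in + ΔT = -161 + 184.2 = 23.2 °C

T_out = 23.2 °C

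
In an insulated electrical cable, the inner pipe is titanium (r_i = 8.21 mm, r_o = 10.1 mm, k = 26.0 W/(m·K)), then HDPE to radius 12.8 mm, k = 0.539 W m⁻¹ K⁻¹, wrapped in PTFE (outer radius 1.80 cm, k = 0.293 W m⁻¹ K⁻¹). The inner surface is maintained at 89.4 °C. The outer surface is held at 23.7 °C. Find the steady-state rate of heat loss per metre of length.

Q' = 256 W/m

Resistance network (inner→outer):
  R'_titanium = ln(0.0101/0.00821)/(2πk) = 0.2072/(2π·26.0) = 0.001268 m·K/W
  R'_HDPE = ln(0.0128/0.0101)/(2πk) = 0.2369/(2π·0.539) = 0.06995 m·K/W
  R'_PTFE = ln(0.0180/0.0128)/(2πk) = 0.3409/(2π·0.293) = 0.1852 m·K/W
ΣR = 0.001268 + 0.06995 + 0.1852 = 0.2564 m·K/W
Q' = ΔT/ΣR = (89.4 °C − 23.7 °C)/0.2564 = 256 W/m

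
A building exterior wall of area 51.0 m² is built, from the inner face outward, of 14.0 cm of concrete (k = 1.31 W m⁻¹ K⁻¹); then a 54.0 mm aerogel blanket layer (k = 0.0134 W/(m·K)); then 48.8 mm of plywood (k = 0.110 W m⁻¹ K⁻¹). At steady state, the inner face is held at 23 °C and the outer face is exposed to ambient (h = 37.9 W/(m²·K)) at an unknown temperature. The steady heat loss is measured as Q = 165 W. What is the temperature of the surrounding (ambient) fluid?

T_out = 8.10 °C

Sum the resistances:
  R_concrete = L/(kA) = 0.140/(1.31·51.0) = 0.002095 K/W
  R_aerogel blanket = L/(kA) = 0.0540/(0.0134·51.0) = 0.07902 K/W
  R_plywood = L/(kA) = 0.0488/(0.110·51.0) = 0.008699 K/W
  R_conv,out = 1/(hA) = 1/(37.9·51.0) = 5.174×10^-4 K/W
ΣR = 0.09033 K/W
ΔT = Q·ΣR = 165 × 0.09033 = 14.90 K
Heat flows outward, so T_out = T_in − ΔT = 23 − 14.90 = 8.10 °C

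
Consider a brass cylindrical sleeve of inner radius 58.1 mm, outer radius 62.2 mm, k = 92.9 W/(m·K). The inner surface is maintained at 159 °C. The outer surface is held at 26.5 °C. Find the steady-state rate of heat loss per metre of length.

Q' = 2πk·ΔT/ln(r₂/r₁) = 2π × 92.9 × 132.5 / ln(0.0622/0.0581) = 1.13×10^6 W/m

Q' = 1130 kW/m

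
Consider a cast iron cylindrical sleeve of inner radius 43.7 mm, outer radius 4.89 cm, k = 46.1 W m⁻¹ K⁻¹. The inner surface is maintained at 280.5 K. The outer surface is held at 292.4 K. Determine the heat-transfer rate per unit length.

Q' = 30.7 kW/m

Q' = 2πk·ΔT/ln(r₂/r₁) = 2π × 46.1 × 11.9 / ln(0.0489/0.0437) = 30700 W/m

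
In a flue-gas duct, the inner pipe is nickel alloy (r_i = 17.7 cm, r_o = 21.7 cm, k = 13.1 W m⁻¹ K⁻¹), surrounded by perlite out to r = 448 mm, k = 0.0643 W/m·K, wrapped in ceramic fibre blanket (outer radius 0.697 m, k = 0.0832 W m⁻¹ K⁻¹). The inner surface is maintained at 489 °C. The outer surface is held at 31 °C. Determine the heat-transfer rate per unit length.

Q' = 173 W/m

Series thermal resistances, inner to outer:
  R'_nickel alloy = ln(0.217/0.177)/(2πk) = 0.2037/(2π·13.1) = 0.002475 m·K/W
  R'_perlite = ln(0.448/0.217)/(2πk) = 0.7249/(2π·0.0643) = 1.794 m·K/W
  R'_ceramic fibre blanket = ln(0.697/0.448)/(2πk) = 0.4420/(2π·0.0832) = 0.8455 m·K/W
ΣR = 0.002475 + 1.794 + 0.8455 = 2.642 m·K/W
Q' = ΔT/ΣR = (489 °C − 31 °C)/2.642 = 173 W/m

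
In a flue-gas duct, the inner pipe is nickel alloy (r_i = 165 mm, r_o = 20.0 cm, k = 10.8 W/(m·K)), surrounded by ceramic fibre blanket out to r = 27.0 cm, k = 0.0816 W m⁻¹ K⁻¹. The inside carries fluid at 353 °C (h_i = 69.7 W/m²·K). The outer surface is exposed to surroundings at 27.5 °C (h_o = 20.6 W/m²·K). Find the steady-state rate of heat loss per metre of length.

Treat each layer as a resistance in series:
  R'_conv,in = 1/(2πr h) = 1/(2π·0.165·69.7) = 0.01384 m·K/W
  R'_nickel alloy = ln(0.200/0.165)/(2πk) = 0.1924/(2π·10.8) = 0.002835 m·K/W
  R'_ceramic fibre blanket = ln(0.270/0.200)/(2πk) = 0.3001/(2π·0.0816) = 0.5853 m·K/W
  R'_conv,out = 1/(2πr h) = 1/(2π·0.270·20.6) = 0.02861 m·K/W
ΣR = 0.01384 + 0.002835 + 0.5853 + 0.02861 = 0.6306 m·K/W
Q' = ΔT/ΣR = (353 °C − 27.5 °C)/0.6306 = 516 W/m

Q' = 516 W/m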